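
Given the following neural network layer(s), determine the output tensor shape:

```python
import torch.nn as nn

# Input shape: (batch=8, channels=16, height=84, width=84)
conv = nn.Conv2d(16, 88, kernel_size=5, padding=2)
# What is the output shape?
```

Input: (8, 16, 84, 84) -> Output: (8, 88, 84, 84)

Answer: (8, 88, 84, 84)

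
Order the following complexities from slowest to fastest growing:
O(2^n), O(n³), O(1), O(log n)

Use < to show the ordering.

Ordered by growth rate: O(1) < O(log n) < O(n³) < O(2^n)

Answer: O(1) < O(log n) < O(n³) < O(2^n)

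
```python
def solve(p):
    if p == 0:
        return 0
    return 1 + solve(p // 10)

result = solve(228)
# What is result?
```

Count of digits of 228: 3

Answer: 3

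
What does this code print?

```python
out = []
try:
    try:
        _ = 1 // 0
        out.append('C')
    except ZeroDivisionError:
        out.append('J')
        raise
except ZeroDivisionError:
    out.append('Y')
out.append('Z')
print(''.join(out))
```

Execution trace: 'J' (inner except ZeroDivisionError) → 'Y' (outer except ZeroDivisionError) → 'Z' (after the try/except). Output: JYZ

Answer: JYZ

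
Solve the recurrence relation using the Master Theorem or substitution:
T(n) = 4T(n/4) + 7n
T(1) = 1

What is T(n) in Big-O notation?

By Master Theorem: a=4, b=4, f(n)=7n. Since log_4(4) = 1 and f(n) = Θ(n^1), Case 2 applies. T(n) = O(n log n).

Answer: O(n log n)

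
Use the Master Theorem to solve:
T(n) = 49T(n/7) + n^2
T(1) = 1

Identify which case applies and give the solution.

a=49, b=7, f(n)=n^2. log_7(49) = 2. Since c=2 = 2, Case 2 applies: T(n) = Θ(n^log_b(a) · log n) = O(n^2 log n).

Answer: O(n^2 log n) - Case 2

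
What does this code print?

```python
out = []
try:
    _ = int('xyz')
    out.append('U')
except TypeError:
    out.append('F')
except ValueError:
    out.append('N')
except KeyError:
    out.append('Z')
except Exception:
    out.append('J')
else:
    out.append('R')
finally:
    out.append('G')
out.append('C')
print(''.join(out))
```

Execution trace: 'N' (except ValueError) → 'G' (finally) → 'C' (after the try/except). Output: NGC

Answer: NGC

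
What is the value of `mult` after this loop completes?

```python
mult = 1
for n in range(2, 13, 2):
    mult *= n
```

Product of even numbers 2 to 12
`mult` takes the values: 1 → 2 → 8 → 48 → 384 → 3840 → 46080

Answer: 46080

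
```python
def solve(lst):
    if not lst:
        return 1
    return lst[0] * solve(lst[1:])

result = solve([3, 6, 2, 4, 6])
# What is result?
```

Product over [3, 6, 2, 4, 6] = 3 * 6 * 2 * 4 * 6 = 864

Answer: 864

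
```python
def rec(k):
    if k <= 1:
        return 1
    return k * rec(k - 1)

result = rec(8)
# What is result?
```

rec(8) = 8 * 7 * 6 * 5 * 4 * 3 * 2 * 1 = 40320

Answer: 40320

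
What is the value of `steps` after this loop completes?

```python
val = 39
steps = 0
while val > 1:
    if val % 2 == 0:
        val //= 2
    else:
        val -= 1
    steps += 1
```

Steps to reduce 39 to 1
`steps` takes the values: 0 → 1 → 2 → 3 → 4 → 5 → 6 → 7 → 8

Answer: 8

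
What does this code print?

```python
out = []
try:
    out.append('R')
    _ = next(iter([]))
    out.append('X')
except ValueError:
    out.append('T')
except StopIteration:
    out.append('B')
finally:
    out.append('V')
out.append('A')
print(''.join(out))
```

Execution trace: 'R' (try body) → 'B' (except StopIteration) → 'V' (finally) → 'A' (after the try/except). Output: RBVA

Answer: RBVA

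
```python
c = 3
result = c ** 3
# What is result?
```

Trace:
`c = 3` → c = 3
`result = c ** 3` → result = 27
So result = 27

Answer: 27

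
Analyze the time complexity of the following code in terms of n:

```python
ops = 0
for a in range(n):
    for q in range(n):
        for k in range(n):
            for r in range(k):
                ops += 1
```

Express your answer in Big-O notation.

Each loop level contributes: n × n × n × n. Multiplying the contributions gives O(n^4).

Answer: O(n^4)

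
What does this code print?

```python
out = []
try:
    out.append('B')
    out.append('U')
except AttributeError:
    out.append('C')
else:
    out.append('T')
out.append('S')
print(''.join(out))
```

Execution trace: 'B' (try body) → 'U' (try body, no exception) → 'T' (else) → 'S' (after the try/except). Output: BUTS

Answer: BUTS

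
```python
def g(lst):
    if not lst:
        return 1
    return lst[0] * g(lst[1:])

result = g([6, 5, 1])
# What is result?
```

Product over [6, 5, 1] = 6 * 5 * 1 = 30

Answer: 30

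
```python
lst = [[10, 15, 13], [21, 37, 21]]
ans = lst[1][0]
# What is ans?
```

Trace:
`lst = [[10, 15, 13], [21, 37, 21]]` → lst = [[10, 15, 13], [21, 37, 21]]
`ans = lst[1][0]` → ans = 21
So ans = 21

Answer: 21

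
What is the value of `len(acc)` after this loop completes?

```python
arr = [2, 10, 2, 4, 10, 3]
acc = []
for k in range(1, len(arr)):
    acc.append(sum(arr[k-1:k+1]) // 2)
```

Number of 2-element averages
`acc` takes the values: [] → [6] → [6, 6] → [6, 6, 3] → [6, 6, 3, 7] → [6, 6, 3, 7, 6]
So `len(acc)` = 5

Answer: 5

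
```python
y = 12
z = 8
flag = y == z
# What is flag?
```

Trace:
`y = 12` → y = 12
`z = 8` → z = 8
`flag = y == z` → flag = False
So flag = False

Answer: False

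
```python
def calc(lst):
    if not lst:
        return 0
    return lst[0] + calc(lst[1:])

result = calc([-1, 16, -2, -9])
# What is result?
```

(-1) + 16 + (-2) + (-9) + 0 = 4

Answer: 4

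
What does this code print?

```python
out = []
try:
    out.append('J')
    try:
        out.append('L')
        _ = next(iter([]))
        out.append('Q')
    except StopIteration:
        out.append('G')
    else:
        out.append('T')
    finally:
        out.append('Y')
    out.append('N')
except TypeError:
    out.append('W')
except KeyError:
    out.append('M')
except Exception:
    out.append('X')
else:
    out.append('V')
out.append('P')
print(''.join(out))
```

Execution trace: 'J' (try body) → 'L' (inner try body) → 'G' (inner except StopIteration) → 'Y' (inner finally) → 'N' (try body, no exception) → 'V' (else) → 'P' (after the try/except). Output: JLGYNVP

Answer: JLGYNVP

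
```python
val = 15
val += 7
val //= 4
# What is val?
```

Trace:
`val = 15` → val = 15
`val += 7` → val = 22
`val //= 4` → val = 5
So val = 5

Answer: 5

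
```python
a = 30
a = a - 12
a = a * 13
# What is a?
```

Trace:
`a = 30` → a = 30
`a = a - 12` → a = 18
`a = a * 13` → a = 234
So a = 234

Answer: 234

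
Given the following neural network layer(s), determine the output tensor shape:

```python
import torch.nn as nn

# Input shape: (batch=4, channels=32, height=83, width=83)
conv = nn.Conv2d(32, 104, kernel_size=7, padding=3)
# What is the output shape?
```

Input: (4, 32, 83, 83) -> Output: (4, 104, 83, 83)

Answer: (4, 104, 83, 83)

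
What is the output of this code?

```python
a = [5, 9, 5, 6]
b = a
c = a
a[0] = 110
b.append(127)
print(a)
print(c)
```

Key concept: multiple aliases.
Step by step:
`a = [5, 9, 5, 6]` → a = [5, 9, 5, 6]
`b = a` → b = [5, 9, 5, 6] (same object as a)
`c = a` → c = [5, 9, 5, 6] (same object as a, b)
`a[0] = 110` → a = [110, 9, 5, 6] (same object as b, c); b = [110, 9, 5, 6] (same object as a, c); c = [110, 9, 5, 6] (same object as a, b)
`b.append(127)` → a = [110, 9, 5, 6, 127] (same object as b, c); b = [110, 9, 5, 6, 127] (same object as a, c); c = [110, 9, 5, 6, 127] (same object as a, b)
`print(a)` → prints [110, 9, 5, 6, 127]
`print(c)` → prints [110, 9, 5, 6, 127]

Answer:
[110, 9, 5, 6, 127]
[110, 9, 5, 6, 127]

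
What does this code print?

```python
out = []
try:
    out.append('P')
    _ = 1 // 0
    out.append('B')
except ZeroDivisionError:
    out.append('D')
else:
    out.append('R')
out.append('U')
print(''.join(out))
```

Execution trace: 'P' (try body) → 'D' (except ZeroDivisionError) → 'U' (after the try/except). Output: PDU

Answer: PDU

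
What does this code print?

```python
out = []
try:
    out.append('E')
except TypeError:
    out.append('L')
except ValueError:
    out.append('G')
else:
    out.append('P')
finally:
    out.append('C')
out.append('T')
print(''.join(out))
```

Execution trace: 'E' (try body, no exception) → 'P' (else) → 'C' (finally) → 'T' (after the try/except). Output: EPCT

Answer: EPCT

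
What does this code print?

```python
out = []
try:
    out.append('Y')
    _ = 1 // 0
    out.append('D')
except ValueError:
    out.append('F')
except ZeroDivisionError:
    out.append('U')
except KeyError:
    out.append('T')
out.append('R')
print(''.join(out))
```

Execution trace: 'Y' (try body) → 'U' (except ZeroDivisionError) → 'R' (after the try/except). Output: YUR

Answer: YUR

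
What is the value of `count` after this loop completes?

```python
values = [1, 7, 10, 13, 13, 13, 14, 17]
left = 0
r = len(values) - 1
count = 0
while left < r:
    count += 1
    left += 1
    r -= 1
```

Iterations until pointers meet (list length 8)
`count` takes the values: 0 → 1 → 2 → 3 → 4

Answer: 4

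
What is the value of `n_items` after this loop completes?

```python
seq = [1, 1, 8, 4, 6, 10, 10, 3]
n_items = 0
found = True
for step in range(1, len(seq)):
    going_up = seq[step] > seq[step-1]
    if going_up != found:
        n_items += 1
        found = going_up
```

Count direction changes in [1, 1, 8, 4, 6, 10, 10, 3]
`n_items` takes the values: 0 → 1 → 2 → 3 → 4 → 5

Answer: 5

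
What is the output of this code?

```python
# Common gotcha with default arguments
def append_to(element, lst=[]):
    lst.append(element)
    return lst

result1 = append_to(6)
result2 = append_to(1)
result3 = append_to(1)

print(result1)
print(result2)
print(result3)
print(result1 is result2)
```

Key concept: mutable default argument gotcha.
Step by step:
`result1 = append_to(6)` → result1 = [6]
`result2 = append_to(1)` → result1 = [6, 1] (same object as result2); result2 = [6, 1] (same object as result1)
`result3 = append_to(1)` → result1 = [6, 1, 1] (same object as result2, result3); result2 = [6, 1, 1] (same object as result1, result3); result3 = [6, 1, 1] (same object as result1, result2)
`print(result1)` → prints [6, 1, 1]
`print(result2)` → prints [6, 1, 1]
`print(result3)` → prints [6, 1, 1]
`print(result1 is result2)` → prints True

Answer:
[6, 1, 1]
[6, 1, 1]
[6, 1, 1]
True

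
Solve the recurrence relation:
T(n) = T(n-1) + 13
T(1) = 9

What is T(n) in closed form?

Unrolling: T(n) = T(1) + 13·(n-1) = 9 + 13(n-1) = 13n - 4.

Answer: T(n) = 13n - 4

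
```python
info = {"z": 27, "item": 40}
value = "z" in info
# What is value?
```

Trace:
`info = {"z": 27, "item": 40}` → info = {'z': 27, 'item': 40}
`value = "z" in info` → value = True
So value = True

Answer: True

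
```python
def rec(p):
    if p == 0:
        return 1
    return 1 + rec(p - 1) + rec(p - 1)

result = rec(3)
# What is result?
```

rec(p) = 1 + 2·rec(p-1), rec(0)=1. Closed form: (1+1)·2^3 - 1 = 15.

Answer: 15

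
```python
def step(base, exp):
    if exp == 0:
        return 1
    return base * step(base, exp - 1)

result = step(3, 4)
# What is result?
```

step(3, 4) = 3 * 3 * 3 * 3 = 81

Answer: 81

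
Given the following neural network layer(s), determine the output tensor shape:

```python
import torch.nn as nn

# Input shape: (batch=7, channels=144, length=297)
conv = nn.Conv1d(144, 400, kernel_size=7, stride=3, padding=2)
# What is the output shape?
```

Input: (7, 144, 297) -> Output: (7, 400, 99)

Answer: (7, 400, 99)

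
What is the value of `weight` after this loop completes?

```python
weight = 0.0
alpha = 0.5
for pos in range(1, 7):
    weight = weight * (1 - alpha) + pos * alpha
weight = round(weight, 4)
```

Moving average with lr=0.5
`weight` takes the values: 0.0 → 0.5 → 1.25 → 2.125 → 3.0625 → 4.03125 → 5.015625 → 5.0156

Answer: 5.0156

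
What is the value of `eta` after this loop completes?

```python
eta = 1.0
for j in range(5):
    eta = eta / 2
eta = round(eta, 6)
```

Halving LR 5 times: 1 / 2^5
`eta` takes the values: 1.0 → 0.5 → 0.25 → 0.125 → 0.0625 → 0.03125

Answer: 0.03125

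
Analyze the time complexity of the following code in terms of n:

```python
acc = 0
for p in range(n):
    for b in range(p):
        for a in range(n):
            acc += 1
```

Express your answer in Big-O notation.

Each loop level contributes: n × n × n. Multiplying the contributions gives O(n^3).

Answer: O(n^3)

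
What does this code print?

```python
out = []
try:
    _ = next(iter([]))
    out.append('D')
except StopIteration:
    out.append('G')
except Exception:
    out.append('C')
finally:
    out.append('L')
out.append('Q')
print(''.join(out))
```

Execution trace: 'G' (except StopIteration) → 'L' (finally) → 'Q' (after the try/except). Output: GLQ

Answer: GLQ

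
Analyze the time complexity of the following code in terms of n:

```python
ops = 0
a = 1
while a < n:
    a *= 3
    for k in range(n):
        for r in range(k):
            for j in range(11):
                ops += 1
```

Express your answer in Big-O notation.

Each loop level contributes: log n × n × n × 1. Multiplying the contributions gives O(n^2 log n).

Answer: O(n^2 log n)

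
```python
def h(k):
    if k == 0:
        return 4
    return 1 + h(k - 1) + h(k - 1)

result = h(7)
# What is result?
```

h(k) = 1 + 2·h(k-1), h(0)=4. Closed form: (4+1)·2^7 - 1 = 639.

Answer: 639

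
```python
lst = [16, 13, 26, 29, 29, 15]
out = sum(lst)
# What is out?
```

Trace:
`lst = [16, 13, 26, 29, 29, 15]` → lst = [16, 13, 26, 29, 29, 15]
`out = sum(lst)` → out = 128
So out = 128

Answer: 128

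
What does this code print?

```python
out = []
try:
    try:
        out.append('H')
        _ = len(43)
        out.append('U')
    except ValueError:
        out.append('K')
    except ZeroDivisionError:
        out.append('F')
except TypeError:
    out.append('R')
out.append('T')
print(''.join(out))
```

Execution trace: 'H' (inner try body) → 'R' (outer except TypeError) → 'T' (after the try/except). Output: HRT

Answer: HRT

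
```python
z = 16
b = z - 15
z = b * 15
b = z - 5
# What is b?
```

Trace:
`z = 16` → z = 16
`b = z - 15` → b = 1
`z = b * 15` → z = 15
`b = z - 5` → b = 10
So b = 10

Answer: 10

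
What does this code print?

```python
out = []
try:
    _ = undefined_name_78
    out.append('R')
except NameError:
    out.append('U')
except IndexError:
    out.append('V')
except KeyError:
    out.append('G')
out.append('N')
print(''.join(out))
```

Execution trace: 'U' (except NameError) → 'N' (after the try/except). Output: UN

Answer: UN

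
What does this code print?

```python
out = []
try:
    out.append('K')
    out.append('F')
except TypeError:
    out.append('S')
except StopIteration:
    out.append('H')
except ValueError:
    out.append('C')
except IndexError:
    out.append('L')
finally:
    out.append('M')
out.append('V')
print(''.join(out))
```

Execution trace: 'K' (try body) → 'F' (try body, no exception) → 'M' (finally) → 'V' (after the try/except). Output: KFMV

Answer: KFMV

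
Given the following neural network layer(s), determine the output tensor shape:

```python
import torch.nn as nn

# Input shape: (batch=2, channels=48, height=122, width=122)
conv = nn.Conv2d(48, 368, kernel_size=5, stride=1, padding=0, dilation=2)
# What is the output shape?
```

Input: (2, 48, 122, 122) -> Output: (2, 368, 114, 114)

Answer: (2, 368, 114, 114)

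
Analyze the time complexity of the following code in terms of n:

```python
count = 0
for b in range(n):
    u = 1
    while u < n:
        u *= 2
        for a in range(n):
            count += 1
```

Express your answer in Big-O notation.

Each loop level contributes: n × log n × n. Multiplying the contributions gives O(n^2 log n).

Answer: O(n^2 log n)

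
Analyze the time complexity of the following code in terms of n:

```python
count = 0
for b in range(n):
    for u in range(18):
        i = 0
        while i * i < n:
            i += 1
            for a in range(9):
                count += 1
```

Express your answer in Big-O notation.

Each loop level contributes: n × 1 × √n × 1. Multiplying the contributions gives O(n√n).

Answer: O(n√n)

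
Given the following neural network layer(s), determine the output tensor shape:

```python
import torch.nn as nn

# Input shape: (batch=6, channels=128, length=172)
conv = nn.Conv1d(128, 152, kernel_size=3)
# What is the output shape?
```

Input: (6, 128, 172) -> Output: (6, 152, 170)

Answer: (6, 152, 170)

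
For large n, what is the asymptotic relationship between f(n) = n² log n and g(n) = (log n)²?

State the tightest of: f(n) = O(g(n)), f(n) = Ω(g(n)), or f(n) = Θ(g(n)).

n² log n vs (log n)²: f(n) = Ω(g(n)) but not O(g(n)) — n² log n grows strictly faster than (log n)².

Answer: f(n) = Ω(g(n)) but not O(g(n)) — n² log n grows strictly faster than (log n)².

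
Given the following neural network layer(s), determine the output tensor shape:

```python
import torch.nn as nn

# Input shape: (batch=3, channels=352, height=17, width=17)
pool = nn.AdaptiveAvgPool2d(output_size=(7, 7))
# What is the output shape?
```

Input: (3, 352, 17, 17) -> Output: (3, 352, 7, 7)

Answer: (3, 352, 7, 7)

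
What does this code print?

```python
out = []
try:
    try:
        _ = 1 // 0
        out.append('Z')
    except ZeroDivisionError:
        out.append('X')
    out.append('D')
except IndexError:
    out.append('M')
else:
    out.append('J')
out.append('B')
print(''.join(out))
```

Execution trace: 'X' (inner except ZeroDivisionError) → 'D' (try body, no exception) → 'J' (else) → 'B' (after the try/except). Output: XDJB

Answer: XDJB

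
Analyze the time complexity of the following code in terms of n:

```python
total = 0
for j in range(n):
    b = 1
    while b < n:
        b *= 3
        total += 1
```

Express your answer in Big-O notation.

Each loop level contributes: n × log n. Multiplying the contributions gives O(n log n).

Answer: O(n log n)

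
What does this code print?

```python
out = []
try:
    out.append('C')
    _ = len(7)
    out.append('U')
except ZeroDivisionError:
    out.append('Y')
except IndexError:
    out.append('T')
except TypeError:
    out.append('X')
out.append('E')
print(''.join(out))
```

Execution trace: 'C' (try body) → 'X' (except TypeError) → 'E' (after the try/except). Output: CXE

Answer: CXE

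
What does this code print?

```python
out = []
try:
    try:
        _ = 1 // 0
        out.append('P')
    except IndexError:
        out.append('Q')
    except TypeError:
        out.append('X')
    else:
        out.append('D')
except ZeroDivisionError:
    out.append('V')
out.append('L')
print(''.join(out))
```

Execution trace: 'V' (outer except ZeroDivisionError) → 'L' (after the try/except). Output: VL

Answer: VL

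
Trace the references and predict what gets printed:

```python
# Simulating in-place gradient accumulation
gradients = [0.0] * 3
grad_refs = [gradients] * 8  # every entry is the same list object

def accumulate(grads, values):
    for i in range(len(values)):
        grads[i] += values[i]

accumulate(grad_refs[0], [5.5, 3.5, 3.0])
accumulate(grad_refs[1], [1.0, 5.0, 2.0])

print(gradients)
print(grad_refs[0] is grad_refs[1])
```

Key concept: gradient accumulation aliasing.
Step by step:
`gradients = [0.0] * 3` → gradients = [0.0, 0.0, 0.0]
`grad_refs = [gradients] * 8` → grad_refs = [[0.0, 0.0, 0.0], [0.0, 0.0, 0.0], [0.0, 0.0, 0.0], [0.0, 0.0, 0.0], [0.0, 0.0, 0.0], [0.0, 0.0, 0.0], [0.0, 0.0, 0.0], [0.0, 0.0, 0.0]]
`accumulate(grad_refs[0], [5.5, 3.5, 3.0])` → gradients = [5.5, 3.5, 3.0]; grad_refs = [[5.5, 3.5, 3.0], [5.5, 3.5, 3.0], [5.5, 3.5, 3.0], [5.5, 3.5, 3.0], [5.5, 3.5, 3.0], [5.5, 3.5, 3.0], [5.5, 3.5, 3.0], [5.5, 3.5, 3.0]]
`accumulate(grad_refs[1], [1.0, 5.0, 2.0])` → gradients = [6.5, 8.5, 5.0]; grad_refs = [[6.5, 8.5, 5.0], [6.5, 8.5, 5.0], [6.5, 8.5, 5.0], [6.5, 8.5, 5.0], [6.5, 8.5, 5.0], [6.5, 8.5, 5.0], [6.5, 8.5, 5.0], [6.5, 8.5, 5.0]]
`print(gradients)` → prints [6.5, 8.5, 5.0]
`print(grad_refs[0] is grad_refs[1])` → prints True

Answer:
[6.5, 8.5, 5.0]
True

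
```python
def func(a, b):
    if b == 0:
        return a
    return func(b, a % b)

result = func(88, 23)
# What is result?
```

func(88, 23) -> func(23, 19) -> func(19, 4) -> func(4, 3) -> func(3, 1) -> func(1, 0) -> 1

Answer: 1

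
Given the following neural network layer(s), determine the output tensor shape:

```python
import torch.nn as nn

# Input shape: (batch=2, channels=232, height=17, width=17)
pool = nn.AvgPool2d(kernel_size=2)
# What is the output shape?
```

Input: (2, 232, 17, 17) -> Output: (2, 232, 8, 8)

Answer: (2, 232, 8, 8)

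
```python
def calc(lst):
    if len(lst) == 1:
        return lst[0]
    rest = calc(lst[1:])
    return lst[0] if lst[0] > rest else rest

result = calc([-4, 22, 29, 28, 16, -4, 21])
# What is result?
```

Recursive max over [-4, 22, 29, 28, 16, -4, 21] = 29

Answer: 29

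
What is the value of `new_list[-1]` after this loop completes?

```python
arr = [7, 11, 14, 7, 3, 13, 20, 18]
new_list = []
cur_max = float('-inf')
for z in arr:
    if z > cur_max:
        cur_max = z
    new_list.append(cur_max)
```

Running max ends at 20
`new_list` takes the values: [] → [7] → [7, 11] → [7, 11, 14] → [7, 11, 14, 14] → [7, 11, 14, 14, 14] → [7, 11, 14, 14, 14, 14] → [7, 11, 14, 14, 14, 14, 20] → [7, 11, 14, 14, 14, 14, 20, 20]
So `new_list[-1]` = 20

Answer: 20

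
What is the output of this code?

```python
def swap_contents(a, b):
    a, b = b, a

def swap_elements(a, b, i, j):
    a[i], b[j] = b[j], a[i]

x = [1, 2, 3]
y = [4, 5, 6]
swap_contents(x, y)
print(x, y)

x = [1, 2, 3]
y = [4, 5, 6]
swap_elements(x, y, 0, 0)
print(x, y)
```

Key concept: parameter rebinding vs mutation.
Step by step:
`x = [1, 2, 3]` → x = [1, 2, 3]
`y = [4, 5, 6]` → y = [4, 5, 6]
`swap_contents(x, y)` → no visible change to tracked variables
`print(x, y)` → prints [1, 2, 3] [4, 5, 6]
`x = [1, 2, 3]` → x = [1, 2, 3]
`y = [4, 5, 6]` → y = [4, 5, 6]
`swap_elements(x, y, 0, 0)` → x = [4, 2, 3]; y = [1, 5, 6]
`print(x, y)` → prints [4, 2, 3] [1, 5, 6]

Answer:
[1, 2, 3] [4, 5, 6]
[4, 2, 3] [1, 5, 6]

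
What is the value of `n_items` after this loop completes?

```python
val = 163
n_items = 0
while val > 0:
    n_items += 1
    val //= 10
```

Count digits by repeated division by 10
`n_items` takes the values: 0 → 1 → 2 → 3

Answer: 3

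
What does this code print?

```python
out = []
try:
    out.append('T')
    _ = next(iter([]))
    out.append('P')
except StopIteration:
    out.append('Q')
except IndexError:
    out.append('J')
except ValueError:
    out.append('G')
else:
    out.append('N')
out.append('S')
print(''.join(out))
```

Execution trace: 'T' (try body) → 'Q' (except StopIteration) → 'S' (after the try/except). Output: TQS

Answer: TQS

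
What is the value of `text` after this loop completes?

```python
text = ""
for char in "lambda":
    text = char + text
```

Reverse 'lambda'
`text` takes the values: "" → "l" → "al" → "mal" → "bmal" → "dbmal" → "adbmal"

Answer: "adbmal"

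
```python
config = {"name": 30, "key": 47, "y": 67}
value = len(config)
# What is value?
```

Trace:
`config = {"name": 30, "key": 47, "y": 67}` → config = {'name': 30, 'key': 47, 'y': 67}
`value = len(config)` → value = 3
So value = 3

Answer: 3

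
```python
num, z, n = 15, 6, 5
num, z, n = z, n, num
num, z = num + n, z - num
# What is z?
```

Trace:
`num, z, n = 15, 6, 5` → num = 15; z = 6; n = 5
`num, z, n = z, n, num` → num = 6; z = 5; n = 15
`num, z = num + n, z - num` → num = 21; z = -1
So z = -1

Answer: -1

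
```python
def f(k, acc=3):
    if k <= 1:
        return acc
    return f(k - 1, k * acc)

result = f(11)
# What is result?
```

Accumulator trace (n, acc): (11, 3) -> (10, 33) -> (9, 330) -> (8, 2970) -> (7, 23760) -> (6, 166320) -> (5, 997920) -> (4, 4989600) -> (3, 19958400) -> (2, 59875200) -> (1, 119750400) -> return 119750400

Answer: 119750400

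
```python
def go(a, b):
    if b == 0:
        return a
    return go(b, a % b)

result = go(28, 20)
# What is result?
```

go(28, 20) -> go(20, 8) -> go(8, 4) -> go(4, 0) -> 4

Answer: 4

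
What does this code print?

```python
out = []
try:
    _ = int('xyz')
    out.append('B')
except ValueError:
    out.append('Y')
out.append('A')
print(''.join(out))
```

Execution trace: 'Y' (except ValueError) → 'A' (after the try/except). Output: YA

Answer: YA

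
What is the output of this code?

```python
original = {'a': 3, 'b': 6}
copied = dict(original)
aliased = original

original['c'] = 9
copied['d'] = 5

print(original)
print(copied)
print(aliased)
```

Key concept: dict() creates copy, assignment creates alias.
Step by step:
`original = {'a': 3, 'b': 6}` → original = {'a': 3, 'b': 6}
`copied = dict(original)` → copied = {'a': 3, 'b': 6}
`aliased = original` → aliased = {'a': 3, 'b': 6} (same object as original)
`original['c'] = 9` → original = {'a': 3, 'b': 6, 'c': 9} (same object as aliased); aliased = {'a': 3, 'b': 6, 'c': 9} (same object as original)
`copied['d'] = 5` → copied = {'a': 3, 'b': 6, 'd': 5}
`print(original)` → prints {'a': 3, 'b': 6, 'c': 9}
`print(copied)` → prints {'a': 3, 'b': 6, 'd': 5}
`print(aliased)` → prints {'a': 3, 'b': 6, 'c': 9}

Answer:
{'a': 3, 'b': 6, 'c': 9}
{'a': 3, 'b': 6, 'd': 5}
{'a': 3, 'b': 6, 'c': 9}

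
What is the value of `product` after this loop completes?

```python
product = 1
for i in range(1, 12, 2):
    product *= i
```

Product of 1, 3, 5, ... up to 11
`product` takes the values: 1 → 3 → 15 → 105 → 945 → 10395

Answer: 10395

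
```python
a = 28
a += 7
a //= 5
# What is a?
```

Trace:
`a = 28` → a = 28
`a += 7` → a = 35
`a //= 5` → a = 7
So a = 7

Answer: 7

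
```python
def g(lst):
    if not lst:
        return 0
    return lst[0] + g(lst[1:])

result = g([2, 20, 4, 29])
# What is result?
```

2 + 20 + 4 + 29 + 0 = 55

Answer: 55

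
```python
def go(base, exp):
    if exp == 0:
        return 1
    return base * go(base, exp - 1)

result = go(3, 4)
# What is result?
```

go(3, 4) = 3 * 3 * 3 * 3 = 81

Answer: 81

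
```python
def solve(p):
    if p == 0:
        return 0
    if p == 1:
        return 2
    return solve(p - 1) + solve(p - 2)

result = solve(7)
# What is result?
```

Build up from base cases: solve(0)=0, solve(1)=2, solve(2)=2, solve(3)=4, solve(4)=6, solve(5)=10, solve(6)=16, ..., solve(7)=26

Answer: 26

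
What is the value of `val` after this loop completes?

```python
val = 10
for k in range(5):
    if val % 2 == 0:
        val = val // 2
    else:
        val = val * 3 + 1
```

Collatz-style transformation from 10
`val` takes the values: 10 → 5 → 16 → 8 → 4 → 2

Answer: 2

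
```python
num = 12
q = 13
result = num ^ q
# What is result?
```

Trace:
`num = 12` → num = 12
`q = 13` → q = 13
`result = num ^ q` → result = 1
So result = 1

Answer: 1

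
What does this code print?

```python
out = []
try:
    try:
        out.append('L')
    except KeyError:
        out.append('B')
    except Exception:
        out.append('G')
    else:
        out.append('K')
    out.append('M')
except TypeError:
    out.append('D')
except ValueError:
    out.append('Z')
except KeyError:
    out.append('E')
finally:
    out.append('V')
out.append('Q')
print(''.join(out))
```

Execution trace: 'L' (inner try body, no exception) → 'K' (inner else) → 'M' (try body, no exception) → 'V' (finally) → 'Q' (after the try/except). Output: LKMVQ

Answer: LKMVQ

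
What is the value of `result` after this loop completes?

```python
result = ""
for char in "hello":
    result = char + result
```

Reverse 'hello'
`result` takes the values: "" → "h" → "eh" → "leh" → "lleh" → "olleh"

Answer: "olleh"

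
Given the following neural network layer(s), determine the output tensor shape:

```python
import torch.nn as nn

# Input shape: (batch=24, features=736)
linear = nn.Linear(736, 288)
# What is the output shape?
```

Input: (24, 736) -> Output: (24, 288)

Answer: (24, 288)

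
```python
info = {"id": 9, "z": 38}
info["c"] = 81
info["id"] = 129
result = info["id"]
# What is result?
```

Trace:
`info = {"id": 9, "z": 38}` → info = {'id': 9, 'z': 38}
`info["c"] = 81` → info = {'id': 9, 'z': 38, 'c': 81}
`info["id"] = 129` → info = {'id': 129, 'z': 38, 'c': 81}
`result = info["id"]` → result = 129
So result = 129

Answer: 129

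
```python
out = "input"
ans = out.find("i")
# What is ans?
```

Trace:
`out = "input"` → out = 'input'
`ans = out.find("i")` → ans = 0
So ans = 0

Answer: 0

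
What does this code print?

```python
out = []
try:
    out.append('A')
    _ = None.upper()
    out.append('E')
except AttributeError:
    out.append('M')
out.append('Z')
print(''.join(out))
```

Execution trace: 'A' (try body) → 'M' (except AttributeError) → 'Z' (after the try/except). Output: AMZ

Answer: AMZ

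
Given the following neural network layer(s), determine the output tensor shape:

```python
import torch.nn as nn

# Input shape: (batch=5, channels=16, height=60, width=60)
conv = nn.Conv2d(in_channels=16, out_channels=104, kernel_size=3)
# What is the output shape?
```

Input: (5, 16, 60, 60) -> Output: (5, 104, 58, 58)

Answer: (5, 104, 58, 58)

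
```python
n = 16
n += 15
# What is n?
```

Trace:
`n = 16` → n = 16
`n += 15` → n = 31
So n = 31

Answer: 31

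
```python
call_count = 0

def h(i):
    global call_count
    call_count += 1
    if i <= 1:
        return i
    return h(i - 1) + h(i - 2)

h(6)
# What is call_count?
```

Calls(i) = 1 + Calls(i-1) + Calls(i-2); Calls(0)=Calls(1)=1. For i=6 this gives 25.

Answer: 25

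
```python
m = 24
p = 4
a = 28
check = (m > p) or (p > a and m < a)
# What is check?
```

Trace:
`m = 24` → m = 24
`p = 4` → p = 4
`a = 28` → a = 28
`check = (m > p) or (p > a and m < a)` → check = True
So check = True

Answer: True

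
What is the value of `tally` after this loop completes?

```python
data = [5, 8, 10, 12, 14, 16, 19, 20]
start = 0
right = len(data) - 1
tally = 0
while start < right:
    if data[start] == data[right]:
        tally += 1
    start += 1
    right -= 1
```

Count matching pairs from ends
`tally` takes the values: 0

Answer: 0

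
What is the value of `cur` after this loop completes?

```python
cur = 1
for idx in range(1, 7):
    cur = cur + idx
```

Start at 1, add 1 through 6
`cur` takes the values: 1 → 2 → 4 → 7 → 11 → 16 → 22

Answer: 22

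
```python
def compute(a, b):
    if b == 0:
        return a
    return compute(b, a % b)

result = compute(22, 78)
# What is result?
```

compute(22, 78) -> compute(78, 22) -> compute(22, 12) -> compute(12, 10) -> compute(10, 2) -> compute(2, 0) -> 2

Answer: 2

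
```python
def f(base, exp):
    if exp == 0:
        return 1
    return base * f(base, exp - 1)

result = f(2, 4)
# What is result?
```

f(2, 4) = 2 * 2 * 2 * 2 = 16

Answer: 16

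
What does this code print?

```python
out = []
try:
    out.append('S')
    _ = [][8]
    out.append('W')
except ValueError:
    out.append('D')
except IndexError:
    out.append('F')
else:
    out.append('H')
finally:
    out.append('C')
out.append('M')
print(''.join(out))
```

Execution trace: 'S' (try body) → 'F' (except IndexError) → 'C' (finally) → 'M' (after the try/except). Output: SFCM

Answer: SFCM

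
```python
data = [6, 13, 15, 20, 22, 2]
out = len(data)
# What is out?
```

Trace:
`data = [6, 13, 15, 20, 22, 2]` → data = [6, 13, 15, 20, 22, 2]
`out = len(data)` → out = 6
So out = 6

Answer: 6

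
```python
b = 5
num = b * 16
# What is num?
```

Trace:
`b = 5` → b = 5
`num = b * 16` → num = 80
So num = 80

Answer: 80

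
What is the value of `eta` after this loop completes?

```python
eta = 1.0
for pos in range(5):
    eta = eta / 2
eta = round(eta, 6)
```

Halving LR 5 times: 1 / 2^5
`eta` takes the values: 1.0 → 0.5 → 0.25 → 0.125 → 0.0625 → 0.03125

Answer: 0.03125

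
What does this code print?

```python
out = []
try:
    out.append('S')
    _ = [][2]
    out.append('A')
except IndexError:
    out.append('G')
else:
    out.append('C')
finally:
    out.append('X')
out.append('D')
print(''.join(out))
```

Execution trace: 'S' (try body) → 'G' (except IndexError) → 'X' (finally) → 'D' (after the try/except). Output: SGXD

Answer: SGXD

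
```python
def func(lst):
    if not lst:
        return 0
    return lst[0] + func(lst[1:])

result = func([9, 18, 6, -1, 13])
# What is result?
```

9 + 18 + 6 + (-1) + 13 + 0 = 45

Answer: 45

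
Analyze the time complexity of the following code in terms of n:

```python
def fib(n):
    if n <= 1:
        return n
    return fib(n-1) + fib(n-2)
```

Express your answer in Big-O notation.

This is Recursive Fibonacci (naive). Time complexity: O(2^n).

Answer: O(2^n)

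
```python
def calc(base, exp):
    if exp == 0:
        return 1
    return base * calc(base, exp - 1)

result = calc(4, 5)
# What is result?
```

calc(4, 5) = 4 * 4 * 4 * 4 * 4 = 1024

Answer: 1024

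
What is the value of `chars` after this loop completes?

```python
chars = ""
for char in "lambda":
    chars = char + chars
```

Reverse 'lambda'
`chars` takes the values: "" → "l" → "al" → "mal" → "bmal" → "dbmal" → "adbmal"

Answer: "adbmal"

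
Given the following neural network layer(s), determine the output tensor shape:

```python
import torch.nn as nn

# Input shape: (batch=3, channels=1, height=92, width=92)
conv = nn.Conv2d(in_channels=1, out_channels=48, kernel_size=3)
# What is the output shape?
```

Input: (3, 1, 92, 92) -> Output: (3, 48, 90, 90)

Answer: (3, 48, 90, 90)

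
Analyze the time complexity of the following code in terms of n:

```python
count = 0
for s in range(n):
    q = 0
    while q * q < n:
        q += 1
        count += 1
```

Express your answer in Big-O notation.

Each loop level contributes: n × √n. Multiplying the contributions gives O(n√n).

Answer: O(n√n)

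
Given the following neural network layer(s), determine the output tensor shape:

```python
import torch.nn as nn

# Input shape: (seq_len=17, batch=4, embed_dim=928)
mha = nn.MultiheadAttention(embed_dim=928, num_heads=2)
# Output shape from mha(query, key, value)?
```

Input: (17, 4, 928) -> Output: (17, 4, 928)

Answer: (17, 4, 928)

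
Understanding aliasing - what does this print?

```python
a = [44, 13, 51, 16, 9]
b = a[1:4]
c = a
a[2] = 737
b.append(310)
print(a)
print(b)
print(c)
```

Key concept: slice vs alias.
Step by step:
`a = [44, 13, 51, 16, 9]` → a = [44, 13, 51, 16, 9]
`b = a[1:4]` → b = [13, 51, 16]
`c = a` → c = [44, 13, 51, 16, 9] (same object as a)
`a[2] = 737` → a = [44, 13, 737, 16, 9] (same object as c); c = [44, 13, 737, 16, 9] (same object as a)
`b.append(310)` → b = [13, 51, 16, 310]
`print(a)` → prints [44, 13, 737, 16, 9]
`print(b)` → prints [13, 51, 16, 310]
`print(c)` → prints [44, 13, 737, 16, 9]

Answer:
[44, 13, 737, 16, 9]
[13, 51, 16, 310]
[44, 13, 737, 16, 9]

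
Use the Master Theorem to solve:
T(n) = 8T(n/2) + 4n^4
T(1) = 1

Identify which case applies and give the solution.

a=8, b=2, f(n)=4n^4. log_2(8) = 3. Since c=4 > 3 and the regularity condition holds (8(n/2)^4 = (8/2^4)n^4 with 8/2^4 < 1), Case 3 applies: T(n) = Θ(f(n)) = O(n^4).

Answer: O(n^4) - Case 3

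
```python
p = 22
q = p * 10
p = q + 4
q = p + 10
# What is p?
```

Trace:
`p = 22` → p = 22
`q = p * 10` → q = 220
`p = q + 4` → p = 224
`q = p + 10` → q = 234
So p = 224

Answer: 224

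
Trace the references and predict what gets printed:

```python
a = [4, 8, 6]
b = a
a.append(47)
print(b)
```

Key concept: basic list aliasing.
Step by step:
`a = [4, 8, 6]` → a = [4, 8, 6]
`b = a` → b = [4, 8, 6] (same object as a)
`a.append(47)` → a = [4, 8, 6, 47] (same object as b); b = [4, 8, 6, 47] (same object as a)
`print(b)` → prints [4, 8, 6, 47]

Answer: [4, 8, 6, 47]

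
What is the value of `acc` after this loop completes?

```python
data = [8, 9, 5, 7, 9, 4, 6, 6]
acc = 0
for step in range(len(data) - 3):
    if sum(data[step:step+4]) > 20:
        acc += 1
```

Count windows with sum > 20
`acc` takes the values: 0 → 1 → 2 → 3 → 4 → 5

Answer: 5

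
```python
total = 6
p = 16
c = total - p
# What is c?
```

Trace:
`total = 6` → total = 6
`p = 16` → p = 16
`c = total - p` → c = -10
So c = -10

Answer: -10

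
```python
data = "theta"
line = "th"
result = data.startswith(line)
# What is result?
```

Trace:
`data = "theta"` → data = 'theta'
`line = "th"` → line = 'th'
`result = data.startswith(line)` → result = True
So result = True

Answer: True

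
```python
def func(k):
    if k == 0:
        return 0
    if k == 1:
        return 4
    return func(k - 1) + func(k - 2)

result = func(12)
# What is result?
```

Build up from base cases: func(0)=0, func(1)=4, func(2)=4, func(3)=8, func(4)=12, func(5)=20, func(6)=32, ..., func(12)=576

Answer: 576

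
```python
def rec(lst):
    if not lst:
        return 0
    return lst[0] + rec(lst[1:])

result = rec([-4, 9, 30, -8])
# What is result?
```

(-4) + 9 + 30 + (-8) + 0 = 27

Answer: 27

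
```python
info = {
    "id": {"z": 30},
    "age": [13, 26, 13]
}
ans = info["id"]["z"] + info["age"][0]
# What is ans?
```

Trace:
`info = { ...` → info = {'id': {'z': 30}, 'age': [13, 26, 13]}
`ans = info["id"]["z"] + info["age"][0]` → ans = 43
So ans = 43

Answer: 43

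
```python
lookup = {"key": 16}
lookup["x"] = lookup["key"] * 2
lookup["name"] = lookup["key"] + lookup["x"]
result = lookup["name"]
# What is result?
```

Trace:
`lookup = {"key": 16}` → lookup = {'key': 16}
`lookup["x"] = lookup["key"] * 2` → lookup = {'key': 16, 'x': 32}
`lookup["name"] = lookup["key"] + lookup["x"]` → lookup = {'key': 16, 'x': 32, 'name': 48}
`result = lookup["name"]` → result = 48
So result = 48

Answer: 48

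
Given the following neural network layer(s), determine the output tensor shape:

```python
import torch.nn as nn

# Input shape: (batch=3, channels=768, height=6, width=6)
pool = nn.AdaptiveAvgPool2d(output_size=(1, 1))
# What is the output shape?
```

Input: (3, 768, 6, 6) -> Output: (3, 768, 1, 1)

Answer: (3, 768, 1, 1)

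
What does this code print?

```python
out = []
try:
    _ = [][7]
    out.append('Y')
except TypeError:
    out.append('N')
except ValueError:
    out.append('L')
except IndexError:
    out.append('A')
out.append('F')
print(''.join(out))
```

Execution trace: 'A' (except IndexError) → 'F' (after the try/except). Output: AF

Answer: AF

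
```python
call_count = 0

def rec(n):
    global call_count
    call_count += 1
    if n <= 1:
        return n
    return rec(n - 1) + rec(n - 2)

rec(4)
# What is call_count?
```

Calls(n) = 1 + Calls(n-1) + Calls(n-2); Calls(0)=Calls(1)=1. For n=4 this gives 9.

Answer: 9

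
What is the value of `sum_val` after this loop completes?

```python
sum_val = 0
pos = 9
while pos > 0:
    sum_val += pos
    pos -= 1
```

Sum 9 down to 1
`sum_val` takes the values: 0 → 9 → 17 → 24 → 30 → 35 → 39 → 42 → 44 → 45

Answer: 45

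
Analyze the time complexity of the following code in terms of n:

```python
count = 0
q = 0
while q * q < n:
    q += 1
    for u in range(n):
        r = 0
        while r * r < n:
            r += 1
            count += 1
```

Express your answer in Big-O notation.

Each loop level contributes: √n × n × √n. Multiplying the contributions gives O(n^2).

Answer: O(n^2)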